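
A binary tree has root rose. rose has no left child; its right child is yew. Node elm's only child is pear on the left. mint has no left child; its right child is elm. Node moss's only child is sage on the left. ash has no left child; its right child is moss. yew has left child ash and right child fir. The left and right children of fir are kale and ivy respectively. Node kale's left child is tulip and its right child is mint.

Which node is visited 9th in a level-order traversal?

Level-order visits nodes level by level from the root, left to right within each level.
Level 0: rose
Level 1: yew
Level 2: ash, fir
Level 3: moss, kale, ivy
Level 4: sage, tulip, mint
Level 5: elm
Level 6: pear
Full level-order sequence: rose, yew, ash, fir, moss, kale, ivy, sage, tulip, mint, elm, pear.

tulip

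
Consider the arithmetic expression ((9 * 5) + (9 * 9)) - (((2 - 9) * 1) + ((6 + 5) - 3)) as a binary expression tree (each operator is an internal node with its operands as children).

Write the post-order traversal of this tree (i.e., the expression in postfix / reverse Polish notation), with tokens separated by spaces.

9 5 * 9 9 * + 2 9 - 1 * 6 5 + 3 - + -

Post-order on an expression tree gives postfix notation: for each operator, emit left operand, right operand, then the operator.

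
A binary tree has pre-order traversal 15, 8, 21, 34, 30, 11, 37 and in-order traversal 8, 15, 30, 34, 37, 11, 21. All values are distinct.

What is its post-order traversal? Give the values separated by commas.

8, 30, 37, 11, 34, 21, 15

The first element of pre-order is the root; it splits in-order into left and right subtrees.
Root 15: left subtree has 1 node {8}, right has 5 {30, 34, 37, 11, 21}.
  Root 21: left subtree has 4 nodes {30, 34, 37, 11}, right has 0 { }.
    Root 34: left subtree has 1 node {30}, right has 2 {37, 11}.
      Root 11: left subtree has 1 node {37}, right has 0 { }.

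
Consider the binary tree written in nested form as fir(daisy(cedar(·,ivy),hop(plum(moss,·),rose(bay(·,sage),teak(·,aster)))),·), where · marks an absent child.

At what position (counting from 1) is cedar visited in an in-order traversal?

In-order visits the left subtree, then the node, then the right subtree.
At fir: go left to daisy.
  At daisy: go left to cedar.
    At cedar: no left child.
    Visit cedar.
    At cedar: go right to ivy.
      ivy is a leaf — visit ivy.
  Visit daisy.
  At daisy: go right to hop.
    At hop: go left to plum.
      At plum: go left to moss.
        moss is a leaf — visit moss.
      Visit plum.
      At plum: no right child.
    Visit hop.
    At hop: go right to rose.
      At rose: go left to bay.
        At bay: no left child.
        Visit bay.
        At bay: go right to sage.
          sage is a leaf — visit sage.
      Visit rose.
      At rose: go right to teak.
        At teak: no left child.
        Visit teak.
        At teak: go right to aster.
          aster is a leaf — visit aster.
Visit fir.
At fir: no right child.
Full in-order sequence: cedar, ivy, daisy, moss, plum, hop, bay, sage, rose, teak, aster, fir.

1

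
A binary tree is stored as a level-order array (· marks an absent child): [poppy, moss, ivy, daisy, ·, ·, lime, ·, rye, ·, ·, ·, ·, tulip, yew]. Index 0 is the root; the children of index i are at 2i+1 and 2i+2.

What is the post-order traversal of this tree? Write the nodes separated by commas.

rye, daisy, moss, tulip, yew, lime, ivy, poppy

Post-order visits the left subtree, then the right subtree, then the node.
At poppy: go left to moss.
  At moss: go left to daisy.
    At daisy: no left child.
    At daisy: go right to rye.
      rye is a leaf — visit rye.
    Visit daisy.
  At moss: no right child.
  Visit moss.
At poppy: go right to ivy.
  At ivy: no left child.
  At ivy: go right to lime.
    At lime: go left to tulip.
      tulip is a leaf — visit tulip.
    At lime: go right to yew.
      yew is a leaf — visit yew.
    Visit lime.
  Visit ivy.
Visit poppy.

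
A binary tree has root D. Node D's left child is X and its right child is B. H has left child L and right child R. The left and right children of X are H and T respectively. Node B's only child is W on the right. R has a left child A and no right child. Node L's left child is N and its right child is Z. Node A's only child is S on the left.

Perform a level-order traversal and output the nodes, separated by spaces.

D X B H T W L R N Z A S

Level-order visits nodes level by level from the root, left to right within each level.
Level 0: D
Level 1: X, B
Level 2: H, T, W
Level 3: L, R
Level 4: N, Z, A
Level 5: S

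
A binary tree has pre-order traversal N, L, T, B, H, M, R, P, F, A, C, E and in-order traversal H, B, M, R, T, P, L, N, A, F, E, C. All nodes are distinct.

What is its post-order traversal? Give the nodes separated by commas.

H, R, M, B, P, T, L, A, E, C, F, N

The first element of pre-order is the root; it splits in-order into left and right subtrees.
Root N: left subtree has 7 nodes {H, B, M, R, T, P, L}, right has 4 {A, F, E, C}.
  Root L: left subtree has 6 nodes {H, B, M, R, T, P}, right has 0 { }.
    Root T: left subtree has 4 nodes {H, B, M, R}, right has 1 {P}.
      Root B: left subtree has 1 node {H}, right has 2 {M, R}.
        Root M: left subtree has 0 nodes { }, right has 1 {R}.
  Root F: left subtree has 1 node {A}, right has 2 {E, C}.
    Root C: left subtree has 1 node {E}, right has 0 { }.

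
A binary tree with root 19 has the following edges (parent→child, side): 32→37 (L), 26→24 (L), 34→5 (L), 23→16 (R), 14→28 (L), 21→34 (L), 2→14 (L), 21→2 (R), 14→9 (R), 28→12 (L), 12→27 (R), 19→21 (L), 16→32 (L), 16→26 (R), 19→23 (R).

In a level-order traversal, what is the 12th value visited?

Level-order visits nodes level by level from the root, left to right within each level.
Level 0: 19
Level 1: 21, 23
Level 2: 34, 2, 16
Level 3: 5, 14, 32, 26
Level 4: 28, 9, 37, 24
Level 5: 12
Level 6: 27
Full level-order sequence: 19, 21, 23, 34, 2, 16, 5, 14, 32, 26, 28, 9, 37, 24, 12, 27.

9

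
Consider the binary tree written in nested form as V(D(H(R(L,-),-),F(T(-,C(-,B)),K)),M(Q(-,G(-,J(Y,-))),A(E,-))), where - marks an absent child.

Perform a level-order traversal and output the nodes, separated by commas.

V, D, M, H, F, Q, A, R, T, K, G, E, L, C, J, B, Y

Level-order visits nodes level by level from the root, left to right within each level.
Level 0: V
Level 1: D, M
Level 2: H, F, Q, A
Level 3: R, T, K, G, E
Level 4: L, C, J
Level 5: B, Y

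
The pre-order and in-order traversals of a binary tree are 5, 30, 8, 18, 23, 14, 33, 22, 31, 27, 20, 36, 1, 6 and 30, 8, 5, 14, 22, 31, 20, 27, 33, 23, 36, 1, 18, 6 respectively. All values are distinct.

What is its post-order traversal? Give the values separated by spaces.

8 30 20 27 31 22 33 14 1 36 23 6 18 5

The first element of pre-order is the root; it splits in-order into left and right subtrees.
Root 5: left subtree has 2 nodes {30, 8}, right has 11 {14, 22, 31, 20, 27, 33, 23, 36, 1, 18, 6}.
  Root 30: left subtree has 0 nodes { }, right has 1 {8}.
  Root 18: left subtree has 9 nodes {14, 22, 31, 20, 27, 33, 23, 36, 1}, right has 1 {6}.
    Root 23: left subtree has 6 nodes {14, 22, 31, 20, 27, 33}, right has 2 {36, 1}.
      Root 14: left subtree has 0 nodes { }, right has 5 {22, 31, 20, 27, 33}.
        Root 33: left subtree has 4 nodes {22, 31, 20, 27}, right has 0 { }.
          Root 22: left subtree has 0 nodes { }, right has 3 {31, 20, 27}.
            Root 31: left subtree has 0 nodes { }, right has 2 {20, 27}.
              Root 27: left subtree has 1 node {20}, right has 0 { }.
      Root 36: left subtree has 0 nodes { }, right has 1 {1}.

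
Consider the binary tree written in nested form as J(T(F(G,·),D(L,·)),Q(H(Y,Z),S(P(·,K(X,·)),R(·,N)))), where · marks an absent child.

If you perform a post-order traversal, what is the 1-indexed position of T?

5

Post-order visits the left subtree, then the right subtree, then the node.
At J: go left to T.
  At T: go left to F.
    At F: go left to G.
      G is a leaf — visit G.
    At F: no right child.
    Visit F.
  At T: go right to D.
    At D: go left to L.
      L is a leaf — visit L.
    At D: no right child.
    Visit D.
  Visit T.
At J: go right to Q.
  At Q: go left to H.
    At H: go left to Y.
      Y is a leaf — visit Y.
    At H: go right to Z.
      Z is a leaf — visit Z.
    Visit H.
  At Q: go right to S.
    At S: go left to P.
      At P: no left child.
      At P: go right to K.
        At K: go left to X.
          X is a leaf — visit X.
        At K: no right child.
        Visit K.
      Visit P.
    At S: go right to R.
      At R: no left child.
      At R: go right to N.
        N is a leaf — visit N.
      Visit R.
    Visit S.
  Visit Q.
Visit J.
Full post-order sequence: G, F, L, D, T, Y, Z, H, X, K, P, N, R, S, Q, J.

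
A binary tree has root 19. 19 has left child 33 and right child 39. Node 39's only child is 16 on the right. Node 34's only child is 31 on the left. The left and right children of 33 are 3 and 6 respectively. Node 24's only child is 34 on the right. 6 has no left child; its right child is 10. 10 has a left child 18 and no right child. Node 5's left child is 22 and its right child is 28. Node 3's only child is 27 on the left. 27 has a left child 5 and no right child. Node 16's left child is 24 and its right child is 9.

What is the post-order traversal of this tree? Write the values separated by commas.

Post-order visits the left subtree, then the right subtree, then the node.
At 19: go left to 33.
  At 33: go left to 3.
    At 3: go left to 27.
      At 27: go left to 5.
        At 5: go left to 22.
          22 is a leaf — visit 22.
        At 5: go right to 28.
          28 is a leaf — visit 28.
        Visit 5.
      At 27: no right child.
      Visit 27.
    At 3: no right child.
    Visit 3.
  At 33: go right to 6.
    At 6: no left child.
    At 6: go right to 10.
      At 10: go left to 18.
        18 is a leaf — visit 18.
      At 10: no right child.
      Visit 10.
    Visit 6.
  Visit 33.
At 19: go right to 39.
  At 39: no left child.
  At 39: go right to 16.
    At 16: go left to 24.
      At 24: no left child.
      At 24: go right to 34.
        At 34: go left to 31.
          31 is a leaf — visit 31.
        At 34: no right child.
        Visit 34.
      Visit 24.
    At 16: go right to 9.
      9 is a leaf — visit 9.
    Visit 16.
  Visit 39.
Visit 19.

22, 28, 5, 27, 3, 18, 10, 6, 33, 31, 34, 24, 9, 16, 39, 19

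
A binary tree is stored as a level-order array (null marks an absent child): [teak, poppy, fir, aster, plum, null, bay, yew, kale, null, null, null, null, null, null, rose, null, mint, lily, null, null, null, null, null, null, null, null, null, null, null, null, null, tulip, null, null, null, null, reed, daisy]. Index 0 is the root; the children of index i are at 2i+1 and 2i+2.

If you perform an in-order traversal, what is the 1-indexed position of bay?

14

In-order visits the left subtree, then the node, then the right subtree.
At teak: go left to poppy.
  At poppy: go left to aster.
    At aster: go left to yew.
      At yew: go left to rose.
        At rose: no left child.
        Visit rose.
        At rose: go right to tulip.
          tulip is a leaf — visit tulip.
      Visit yew.
      At yew: no right child.
    Visit aster.
    At aster: go right to kale.
      At kale: go left to mint.
        mint is a leaf — visit mint.
      Visit kale.
      At kale: go right to lily.
        At lily: go left to reed.
          reed is a leaf — visit reed.
        Visit lily.
        At lily: go right to daisy.
          daisy is a leaf — visit daisy.
  Visit poppy.
  At poppy: go right to plum.
    plum is a leaf — visit plum.
Visit teak.
At teak: go right to fir.
  At fir: no left child.
  Visit fir.
  At fir: go right to bay.
    bay is a leaf — visit bay.
Full in-order sequence: rose, tulip, yew, aster, mint, kale, reed, lily, daisy, poppy, plum, teak, fir, bay.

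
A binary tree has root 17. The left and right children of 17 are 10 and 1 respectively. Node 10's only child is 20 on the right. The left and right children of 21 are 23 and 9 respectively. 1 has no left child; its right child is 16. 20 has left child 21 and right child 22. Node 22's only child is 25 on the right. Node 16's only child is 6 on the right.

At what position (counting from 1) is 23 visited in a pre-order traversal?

Pre-order visits the node, then its left subtree, then its right subtree.
Visit 17.
At 17: go left to 10.
  Visit 10.
  At 10: no left child.
  At 10: go right to 20.
    Visit 20.
    At 20: go left to 21.
      Visit 21.
      At 21: go left to 23.
        23 is a leaf — visit 23.
      At 21: go right to 9.
        9 is a leaf — visit 9.
    At 20: go right to 22.
      Visit 22.
      At 22: no left child.
      At 22: go right to 25.
        25 is a leaf — visit 25.
At 17: go right to 1.
  Visit 1.
  At 1: no left child.
  At 1: go right to 16.
    Visit 16.
    At 16: no left child.
    At 16: go right to 6.
      6 is a leaf — visit 6.
Full pre-order sequence: 17, 10, 20, 21, 23, 9, 22, 25, 1, 16, 6.

5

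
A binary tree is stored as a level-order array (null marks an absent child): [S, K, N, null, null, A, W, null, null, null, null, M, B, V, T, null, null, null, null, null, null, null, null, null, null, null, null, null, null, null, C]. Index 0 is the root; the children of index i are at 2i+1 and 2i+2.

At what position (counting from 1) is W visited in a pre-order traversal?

Pre-order visits the node, then its left subtree, then its right subtree.
Visit S.
At S: go left to K.
  K is a leaf — visit K.
At S: go right to N.
  Visit N.
  At N: go left to A.
    Visit A.
    At A: go left to M.
      M is a leaf — visit M.
    At A: go right to B.
      B is a leaf — visit B.
  At N: go right to W.
    Visit W.
    At W: go left to V.
      V is a leaf — visit V.
    At W: go right to T.
      Visit T.
      At T: no left child.
      At T: go right to C.
        C is a leaf — visit C.
Full pre-order sequence: S, K, N, A, M, B, W, V, T, C.

7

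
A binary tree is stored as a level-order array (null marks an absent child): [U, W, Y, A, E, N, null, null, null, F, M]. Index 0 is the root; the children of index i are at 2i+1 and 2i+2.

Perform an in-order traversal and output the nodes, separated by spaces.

In-order visits the left subtree, then the node, then the right subtree.
At U: go left to W.
  At W: go left to A.
    A is a leaf — visit A.
  Visit W.
  At W: go right to E.
    At E: go left to F.
      F is a leaf — visit F.
    Visit E.
    At E: go right to M.
      M is a leaf — visit M.
Visit U.
At U: go right to Y.
  At Y: go left to N.
    N is a leaf — visit N.
  Visit Y.
  At Y: no right child.

A W F E M U N Y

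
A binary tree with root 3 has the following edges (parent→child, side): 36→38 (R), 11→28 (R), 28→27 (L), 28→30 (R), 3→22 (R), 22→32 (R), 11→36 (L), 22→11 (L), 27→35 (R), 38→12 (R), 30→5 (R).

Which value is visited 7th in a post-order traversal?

Post-order visits the left subtree, then the right subtree, then the node.
At 3: no left child.
At 3: go right to 22.
  At 22: go left to 11.
    At 11: go left to 36.
      At 36: no left child.
      At 36: go right to 38.
        At 38: no left child.
        At 38: go right to 12.
          12 is a leaf — visit 12.
        Visit 38.
      Visit 36.
    At 11: go right to 28.
      At 28: go left to 27.
        At 27: no left child.
        At 27: go right to 35.
          35 is a leaf — visit 35.
        Visit 27.
      At 28: go right to 30.
        At 30: no left child.
        At 30: go right to 5.
          5 is a leaf — visit 5.
        Visit 30.
      Visit 28.
    Visit 11.
  At 22: go right to 32.
    32 is a leaf — visit 32.
  Visit 22.
Visit 3.
Full post-order sequence: 12, 38, 36, 35, 27, 5, 30, 28, 11, 32, 22, 3.

30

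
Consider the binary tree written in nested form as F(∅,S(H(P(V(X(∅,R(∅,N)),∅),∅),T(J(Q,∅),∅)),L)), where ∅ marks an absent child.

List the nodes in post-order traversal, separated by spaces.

Post-order visits the left subtree, then the right subtree, then the node.
At F: no left child.
At F: go right to S.
  At S: go left to H.
    At H: go left to P.
      At P: go left to V.
        At V: go left to X.
          At X: no left child.
          At X: go right to R.
            At R: no left child.
            At R: go right to N.
              N is a leaf — visit N.
            Visit R.
          Visit X.
        At V: no right child.
        Visit V.
      At P: no right child.
      Visit P.
    At H: go right to T.
      At T: go left to J.
        At J: go left to Q.
          Q is a leaf — visit Q.
        At J: no right child.
        Visit J.
      At T: no right child.
      Visit T.
    Visit H.
  At S: go right to L.
    L is a leaf — visit L.
  Visit S.
Visit F.

N R X V P Q J T H L S F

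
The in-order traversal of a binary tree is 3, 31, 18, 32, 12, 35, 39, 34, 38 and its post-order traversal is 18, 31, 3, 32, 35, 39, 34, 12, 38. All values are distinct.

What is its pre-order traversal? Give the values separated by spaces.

The last element of post-order is the root; it splits in-order into left and right subtrees.
Root 38: left subtree has 8 nodes {3, 31, 18, 32, 12, 35, 39, 34}, right has 0 { }.
  Root 12: left subtree has 4 nodes {3, 31, 18, 32}, right has 3 {35, 39, 34}.
    Root 32: left subtree has 3 nodes {3, 31, 18}, right has 0 { }.
      Root 3: left subtree has 0 nodes { }, right has 2 {31, 18}.
        Root 31: left subtree has 0 nodes { }, right has 1 {18}.
    Root 34: left subtree has 2 nodes {35, 39}, right has 0 { }.
      Root 39: left subtree has 1 node {35}, right has 0 { }.

38 12 32 3 31 18 34 39 35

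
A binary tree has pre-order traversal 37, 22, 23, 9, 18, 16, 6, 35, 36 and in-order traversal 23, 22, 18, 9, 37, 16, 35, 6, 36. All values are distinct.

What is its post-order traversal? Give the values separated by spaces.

23 18 9 22 35 36 6 16 37

The first element of pre-order is the root; it splits in-order into left and right subtrees.
Root 37: left subtree has 4 nodes {23, 22, 18, 9}, right has 4 {16, 35, 6, 36}.
  Root 22: left subtree has 1 node {23}, right has 2 {18, 9}.
    Root 9: left subtree has 1 node {18}, right has 0 { }.
  Root 16: left subtree has 0 nodes { }, right has 3 {35, 6, 36}.
    Root 6: left subtree has 1 node {35}, right has 1 {36}.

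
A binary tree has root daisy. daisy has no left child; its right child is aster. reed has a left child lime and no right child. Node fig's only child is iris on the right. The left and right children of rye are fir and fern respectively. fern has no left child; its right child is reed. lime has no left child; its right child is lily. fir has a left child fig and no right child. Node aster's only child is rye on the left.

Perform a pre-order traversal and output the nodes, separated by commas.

Pre-order visits the node, then its left subtree, then its right subtree.
Visit daisy.
At daisy: no left child.
At daisy: go right to aster.
  Visit aster.
  At aster: go left to rye.
    Visit rye.
    At rye: go left to fir.
      Visit fir.
      At fir: go left to fig.
        Visit fig.
        At fig: no left child.
        At fig: go right to iris.
          iris is a leaf — visit iris.
      At fir: no right child.
    At rye: go right to fern.
      Visit fern.
      At fern: no left child.
      At fern: go right to reed.
        Visit reed.
        At reed: go left to lime.
          Visit lime.
          At lime: no left child.
          At lime: go right to lily.
            lily is a leaf — visit lily.
        At reed: no right child.
  At aster: no right child.

daisy, aster, rye, fir, fig, iris, fern, reed, lime, lily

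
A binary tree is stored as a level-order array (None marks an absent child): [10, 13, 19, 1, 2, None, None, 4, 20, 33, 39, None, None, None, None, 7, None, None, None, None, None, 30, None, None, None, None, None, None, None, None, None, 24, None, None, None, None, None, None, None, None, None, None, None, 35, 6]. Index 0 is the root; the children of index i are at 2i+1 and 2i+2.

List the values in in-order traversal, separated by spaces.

24 7 4 1 20 13 33 2 35 30 6 39 10 19

In-order visits the left subtree, then the node, then the right subtree.
At 10: go left to 13.
  At 13: go left to 1.
    At 1: go left to 4.
      At 4: go left to 7.
        At 7: go left to 24.
          24 is a leaf — visit 24.
        Visit 7.
        At 7: no right child.
      Visit 4.
      At 4: no right child.
    Visit 1.
    At 1: go right to 20.
      20 is a leaf — visit 20.
  Visit 13.
  At 13: go right to 2.
    At 2: go left to 33.
      33 is a leaf — visit 33.
    Visit 2.
    At 2: go right to 39.
      At 39: go left to 30.
        At 30: go left to 35.
          35 is a leaf — visit 35.
        Visit 30.
        At 30: go right to 6.
          6 is a leaf — visit 6.
      Visit 39.
      At 39: no right child.
Visit 10.
At 10: go right to 19.
  19 is a leaf — visit 19.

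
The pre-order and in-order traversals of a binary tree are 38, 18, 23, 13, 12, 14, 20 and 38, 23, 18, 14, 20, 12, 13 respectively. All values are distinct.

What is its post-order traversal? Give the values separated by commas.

23, 20, 14, 12, 13, 18, 38

The first element of pre-order is the root; it splits in-order into left and right subtrees.
Root 38: left subtree has 0 nodes { }, right has 6 {23, 18, 14, 20, 12, 13}.
  Root 18: left subtree has 1 node {23}, right has 4 {14, 20, 12, 13}.
    Root 13: left subtree has 3 nodes {14, 20, 12}, right has 0 { }.
      Root 12: left subtree has 2 nodes {14, 20}, right has 0 { }.
        Root 14: left subtree has 0 nodes { }, right has 1 {20}.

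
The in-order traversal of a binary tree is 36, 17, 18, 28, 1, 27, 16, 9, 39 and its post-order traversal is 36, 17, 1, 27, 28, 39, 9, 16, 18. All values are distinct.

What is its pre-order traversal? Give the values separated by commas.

The last element of post-order is the root; it splits in-order into left and right subtrees.
Root 18: left subtree has 2 nodes {36, 17}, right has 6 {28, 1, 27, 16, 9, 39}.
  Root 17: left subtree has 1 node {36}, right has 0 { }.
  Root 16: left subtree has 3 nodes {28, 1, 27}, right has 2 {9, 39}.
    Root 28: left subtree has 0 nodes { }, right has 2 {1, 27}.
      Root 27: left subtree has 1 node {1}, right has 0 { }.
    Root 9: left subtree has 0 nodes { }, right has 1 {39}.

18, 17, 36, 16, 28, 27, 1, 9, 39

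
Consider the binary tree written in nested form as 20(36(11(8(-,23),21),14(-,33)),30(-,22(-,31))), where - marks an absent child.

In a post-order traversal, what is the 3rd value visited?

21

Post-order visits the left subtree, then the right subtree, then the node.
At 20: go left to 36.
  At 36: go left to 11.
    At 11: go left to 8.
      At 8: no left child.
      At 8: go right to 23.
        23 is a leaf — visit 23.
      Visit 8.
    At 11: go right to 21.
      21 is a leaf — visit 21.
    Visit 11.
  At 36: go right to 14.
    At 14: no left child.
    At 14: go right to 33.
      33 is a leaf — visit 33.
    Visit 14.
  Visit 36.
At 20: go right to 30.
  At 30: no left child.
  At 30: go right to 22.
    At 22: no left child.
    At 22: go right to 31.
      31 is a leaf — visit 31.
    Visit 22.
  Visit 30.
Visit 20.
Full post-order sequence: 23, 8, 21, 11, 33, 14, 36, 31, 22, 30, 20.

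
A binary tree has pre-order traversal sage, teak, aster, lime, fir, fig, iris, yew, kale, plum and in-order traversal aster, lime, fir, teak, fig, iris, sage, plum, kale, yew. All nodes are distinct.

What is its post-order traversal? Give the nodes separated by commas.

The first element of pre-order is the root; it splits in-order into left and right subtrees.
Root sage: left subtree has 6 nodes {aster, lime, fir, teak, fig, iris}, right has 3 {plum, kale, yew}.
  Root teak: left subtree has 3 nodes {aster, lime, fir}, right has 2 {fig, iris}.
    Root aster: left subtree has 0 nodes { }, right has 2 {lime, fir}.
      Root lime: left subtree has 0 nodes { }, right has 1 {fir}.
    Root fig: left subtree has 0 nodes { }, right has 1 {iris}.
  Root yew: left subtree has 2 nodes {plum, kale}, right has 0 { }.
    Root kale: left subtree has 1 node {plum}, right has 0 { }.

fir, lime, aster, iris, fig, teak, plum, kale, yew, sage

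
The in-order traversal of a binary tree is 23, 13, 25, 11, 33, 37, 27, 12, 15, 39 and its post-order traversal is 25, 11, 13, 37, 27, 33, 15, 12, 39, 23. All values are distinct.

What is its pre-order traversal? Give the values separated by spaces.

The last element of post-order is the root; it splits in-order into left and right subtrees.
Root 23: left subtree has 0 nodes { }, right has 9 {13, 25, 11, 33, 37, 27, 12, 15, 39}.
  Root 39: left subtree has 8 nodes {13, 25, 11, 33, 37, 27, 12, 15}, right has 0 { }.
    Root 12: left subtree has 6 nodes {13, 25, 11, 33, 37, 27}, right has 1 {15}.
      Root 33: left subtree has 3 nodes {13, 25, 11}, right has 2 {37, 27}.
        Root 13: left subtree has 0 nodes { }, right has 2 {25, 11}.
          Root 11: left subtree has 1 node {25}, right has 0 { }.
        Root 27: left subtree has 1 node {37}, right has 0 { }.

23 39 12 33 13 11 25 27 37 15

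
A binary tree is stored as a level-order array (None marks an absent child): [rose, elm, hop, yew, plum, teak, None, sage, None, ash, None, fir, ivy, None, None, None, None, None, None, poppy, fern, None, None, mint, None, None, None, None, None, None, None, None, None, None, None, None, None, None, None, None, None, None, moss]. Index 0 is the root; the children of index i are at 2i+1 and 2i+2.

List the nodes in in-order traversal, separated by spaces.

In-order visits the left subtree, then the node, then the right subtree.
At rose: go left to elm.
  At elm: go left to yew.
    At yew: go left to sage.
      sage is a leaf — visit sage.
    Visit yew.
    At yew: no right child.
  Visit elm.
  At elm: go right to plum.
    At plum: go left to ash.
      At ash: go left to poppy.
        poppy is a leaf — visit poppy.
      Visit ash.
      At ash: go right to fern.
        At fern: no left child.
        Visit fern.
        At fern: go right to moss.
          moss is a leaf — visit moss.
    Visit plum.
    At plum: no right child.
Visit rose.
At rose: go right to hop.
  At hop: go left to teak.
    At teak: go left to fir.
      At fir: go left to mint.
        mint is a leaf — visit mint.
      Visit fir.
      At fir: no right child.
    Visit teak.
    At teak: go right to ivy.
      ivy is a leaf — visit ivy.
  Visit hop.
  At hop: no right child.

sage yew elm poppy ash fern moss plum rose mint fir teak ivy hop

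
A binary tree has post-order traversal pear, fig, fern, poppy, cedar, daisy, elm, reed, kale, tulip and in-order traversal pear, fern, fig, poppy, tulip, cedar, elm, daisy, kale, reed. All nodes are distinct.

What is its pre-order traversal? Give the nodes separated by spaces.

tulip poppy fern pear fig kale elm cedar daisy reed

The last element of post-order is the root; it splits in-order into left and right subtrees.
Root tulip: left subtree has 4 nodes {pear, fern, fig, poppy}, right has 5 {cedar, elm, daisy, kale, reed}.
  Root poppy: left subtree has 3 nodes {pear, fern, fig}, right has 0 { }.
    Root fern: left subtree has 1 node {pear}, right has 1 {fig}.
  Root kale: left subtree has 3 nodes {cedar, elm, daisy}, right has 1 {reed}.
    Root elm: left subtree has 1 node {cedar}, right has 1 {daisy}.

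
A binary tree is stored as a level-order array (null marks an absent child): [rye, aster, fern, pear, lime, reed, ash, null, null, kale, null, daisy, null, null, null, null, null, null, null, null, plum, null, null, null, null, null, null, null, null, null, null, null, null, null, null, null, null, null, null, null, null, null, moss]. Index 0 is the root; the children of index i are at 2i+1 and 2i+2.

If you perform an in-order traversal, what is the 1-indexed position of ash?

In-order visits the left subtree, then the node, then the right subtree.
At rye: go left to aster.
  At aster: go left to pear.
    pear is a leaf — visit pear.
  Visit aster.
  At aster: go right to lime.
    At lime: go left to kale.
      At kale: no left child.
      Visit kale.
      At kale: go right to plum.
        At plum: no left child.
        Visit plum.
        At plum: go right to moss.
          moss is a leaf — visit moss.
    Visit lime.
    At lime: no right child.
Visit rye.
At rye: go right to fern.
  At fern: go left to reed.
    At reed: go left to daisy.
      daisy is a leaf — visit daisy.
    Visit reed.
    At reed: no right child.
  Visit fern.
  At fern: go right to ash.
    ash is a leaf — visit ash.
Full in-order sequence: pear, aster, kale, plum, moss, lime, rye, daisy, reed, fern, ash.

11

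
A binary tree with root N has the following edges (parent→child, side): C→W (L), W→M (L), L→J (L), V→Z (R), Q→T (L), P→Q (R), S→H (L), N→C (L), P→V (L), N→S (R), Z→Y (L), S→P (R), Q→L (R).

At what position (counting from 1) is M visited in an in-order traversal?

1

In-order visits the left subtree, then the node, then the right subtree.
At N: go left to C.
  At C: go left to W.
    At W: go left to M.
      M is a leaf — visit M.
    Visit W.
    At W: no right child.
  Visit C.
  At C: no right child.
Visit N.
At N: go right to S.
  At S: go left to H.
    H is a leaf — visit H.
  Visit S.
  At S: go right to P.
    At P: go left to V.
      At V: no left child.
      Visit V.
      At V: go right to Z.
        At Z: go left to Y.
          Y is a leaf — visit Y.
        Visit Z.
        At Z: no right child.
    Visit P.
    At P: go right to Q.
      At Q: go left to T.
        T is a leaf — visit T.
      Visit Q.
      At Q: go right to L.
        At L: go left to J.
          J is a leaf — visit J.
        Visit L.
        At L: no right child.
Full in-order sequence: M, W, C, N, H, S, V, Y, Z, P, T, Q, J, L.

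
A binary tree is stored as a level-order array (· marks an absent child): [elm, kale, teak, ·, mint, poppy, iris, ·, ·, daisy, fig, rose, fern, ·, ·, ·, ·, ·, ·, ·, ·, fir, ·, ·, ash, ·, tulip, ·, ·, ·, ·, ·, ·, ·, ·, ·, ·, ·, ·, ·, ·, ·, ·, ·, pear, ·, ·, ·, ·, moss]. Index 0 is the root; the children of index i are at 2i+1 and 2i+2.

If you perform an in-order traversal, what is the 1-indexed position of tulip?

13

In-order visits the left subtree, then the node, then the right subtree.
At elm: go left to kale.
  At kale: no left child.
  Visit kale.
  At kale: go right to mint.
    At mint: go left to daisy.
      daisy is a leaf — visit daisy.
    Visit mint.
    At mint: go right to fig.
      At fig: go left to fir.
        At fir: no left child.
        Visit fir.
        At fir: go right to pear.
          pear is a leaf — visit pear.
      Visit fig.
      At fig: no right child.
Visit elm.
At elm: go right to teak.
  At teak: go left to poppy.
    At poppy: go left to rose.
      At rose: no left child.
      Visit rose.
      At rose: go right to ash.
        At ash: go left to moss.
          moss is a leaf — visit moss.
        Visit ash.
        At ash: no right child.
    Visit poppy.
    At poppy: go right to fern.
      At fern: no left child.
      Visit fern.
      At fern: go right to tulip.
        tulip is a leaf — visit tulip.
  Visit teak.
  At teak: go right to iris.
    iris is a leaf — visit iris.
Full in-order sequence: kale, daisy, mint, fir, pear, fig, elm, rose, moss, ash, poppy, fern, tulip, teak, iris.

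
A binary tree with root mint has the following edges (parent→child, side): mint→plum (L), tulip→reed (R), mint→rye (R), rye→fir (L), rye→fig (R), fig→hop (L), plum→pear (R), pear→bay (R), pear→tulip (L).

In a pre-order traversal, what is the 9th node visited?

fig

Pre-order visits the node, then its left subtree, then its right subtree.
Visit mint.
At mint: go left to plum.
  Visit plum.
  At plum: no left child.
  At plum: go right to pear.
    Visit pear.
    At pear: go left to tulip.
      Visit tulip.
      At tulip: no left child.
      At tulip: go right to reed.
        reed is a leaf — visit reed.
    At pear: go right to bay.
      bay is a leaf — visit bay.
At mint: go right to rye.
  Visit rye.
  At rye: go left to fir.
    fir is a leaf — visit fir.
  At rye: go right to fig.
    Visit fig.
    At fig: go left to hop.
      hop is a leaf — visit hop.
    At fig: no right child.
Full pre-order sequence: mint, plum, pear, tulip, reed, bay, rye, fir, fig, hop.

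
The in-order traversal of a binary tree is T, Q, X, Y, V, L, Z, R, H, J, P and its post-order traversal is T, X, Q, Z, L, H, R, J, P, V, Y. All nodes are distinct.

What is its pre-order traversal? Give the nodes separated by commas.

The last element of post-order is the root; it splits in-order into left and right subtrees.
Root Y: left subtree has 3 nodes {T, Q, X}, right has 7 {V, L, Z, R, H, J, P}.
  Root Q: left subtree has 1 node {T}, right has 1 {X}.
  Root V: left subtree has 0 nodes { }, right has 6 {L, Z, R, H, J, P}.
    Root P: left subtree has 5 nodes {L, Z, R, H, J}, right has 0 { }.
      Root J: left subtree has 4 nodes {L, Z, R, H}, right has 0 { }.
        Root R: left subtree has 2 nodes {L, Z}, right has 1 {H}.
          Root L: left subtree has 0 nodes { }, right has 1 {Z}.

Y, Q, T, X, V, P, J, R, L, Z, H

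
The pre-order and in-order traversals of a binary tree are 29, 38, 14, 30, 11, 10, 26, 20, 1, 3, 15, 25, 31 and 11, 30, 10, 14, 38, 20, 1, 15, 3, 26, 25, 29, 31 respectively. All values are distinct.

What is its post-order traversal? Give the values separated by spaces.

11 10 30 14 15 3 1 20 25 26 38 31 29

The first element of pre-order is the root; it splits in-order into left and right subtrees.
Root 29: left subtree has 11 nodes {11, 30, 10, 14, 38, 20, 1, 15, 3, 26, 25}, right has 1 {31}.
  Root 38: left subtree has 4 nodes {11, 30, 10, 14}, right has 6 {20, 1, 15, 3, 26, 25}.
    Root 14: left subtree has 3 nodes {11, 30, 10}, right has 0 { }.
      Root 30: left subtree has 1 node {11}, right has 1 {10}.
    Root 26: left subtree has 4 nodes {20, 1, 15, 3}, right has 1 {25}.
      Root 20: left subtree has 0 nodes { }, right has 3 {1, 15, 3}.
        Root 1: left subtree has 0 nodes { }, right has 2 {15, 3}.
          Root 3: left subtree has 1 node {15}, right has 0 { }.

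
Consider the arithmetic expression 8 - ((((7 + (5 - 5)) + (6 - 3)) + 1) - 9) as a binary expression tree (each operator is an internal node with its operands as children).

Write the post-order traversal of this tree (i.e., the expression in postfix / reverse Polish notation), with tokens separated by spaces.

8 7 5 5 - + 6 3 - + 1 + 9 - -

Post-order on an expression tree gives postfix notation: for each operator, emit left operand, right operand, then the operator.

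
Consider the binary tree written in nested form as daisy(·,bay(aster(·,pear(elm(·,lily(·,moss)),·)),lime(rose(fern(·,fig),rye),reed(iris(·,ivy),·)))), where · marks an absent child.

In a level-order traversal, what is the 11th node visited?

Level-order visits nodes level by level from the root, left to right within each level.
Level 0: daisy
Level 1: bay
Level 2: aster, lime
Level 3: pear, rose, reed
Level 4: elm, fern, rye, iris
Level 5: lily, fig, ivy
Level 6: moss
Full level-order sequence: daisy, bay, aster, lime, pear, rose, reed, elm, fern, rye, iris, lily, fig, ivy, moss.

iris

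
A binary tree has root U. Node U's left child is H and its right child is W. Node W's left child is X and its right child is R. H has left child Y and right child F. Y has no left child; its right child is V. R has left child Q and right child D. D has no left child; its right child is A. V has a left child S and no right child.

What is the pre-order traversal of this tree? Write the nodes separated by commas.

U, H, Y, V, S, F, W, X, R, Q, D, A

Pre-order visits the node, then its left subtree, then its right subtree.
Visit U.
At U: go left to H.
  Visit H.
  At H: go left to Y.
    Visit Y.
    At Y: no left child.
    At Y: go right to V.
      Visit V.
      At V: go left to S.
        S is a leaf — visit S.
      At V: no right child.
  At H: go right to F.
    F is a leaf — visit F.
At U: go right to W.
  Visit W.
  At W: go left to X.
    X is a leaf — visit X.
  At W: go right to R.
    Visit R.
    At R: go left to Q.
      Q is a leaf — visit Q.
    At R: go right to D.
      Visit D.
      At D: no left child.
      At D: go right to A.
        A is a leaf — visit A.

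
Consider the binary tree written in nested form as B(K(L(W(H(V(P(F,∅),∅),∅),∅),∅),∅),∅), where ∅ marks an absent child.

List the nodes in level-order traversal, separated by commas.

Level-order visits nodes level by level from the root, left to right within each level.
Level 0: B
Level 1: K
Level 2: L
Level 3: W
Level 4: H
Level 5: V
Level 6: P
Level 7: F

B, K, L, W, H, V, P, F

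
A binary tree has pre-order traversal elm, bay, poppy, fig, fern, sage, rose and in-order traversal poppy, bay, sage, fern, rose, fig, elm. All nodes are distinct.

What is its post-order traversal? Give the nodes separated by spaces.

The first element of pre-order is the root; it splits in-order into left and right subtrees.
Root elm: left subtree has 6 nodes {poppy, bay, sage, fern, rose, fig}, right has 0 { }.
  Root bay: left subtree has 1 node {poppy}, right has 4 {sage, fern, rose, fig}.
    Root fig: left subtree has 3 nodes {sage, fern, rose}, right has 0 { }.
      Root fern: left subtree has 1 node {sage}, right has 1 {rose}.

poppy sage rose fern fig bay elm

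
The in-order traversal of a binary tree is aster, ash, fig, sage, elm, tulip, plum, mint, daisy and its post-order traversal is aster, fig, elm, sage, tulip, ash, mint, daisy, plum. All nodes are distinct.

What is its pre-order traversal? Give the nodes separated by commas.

The last element of post-order is the root; it splits in-order into left and right subtrees.
Root plum: left subtree has 6 nodes {aster, ash, fig, sage, elm, tulip}, right has 2 {mint, daisy}.
  Root ash: left subtree has 1 node {aster}, right has 4 {fig, sage, elm, tulip}.
    Root tulip: left subtree has 3 nodes {fig, sage, elm}, right has 0 { }.
      Root sage: left subtree has 1 node {fig}, right has 1 {elm}.
  Root daisy: left subtree has 1 node {mint}, right has 0 { }.

plum, ash, aster, tulip, sage, fig, elm, daisy, mint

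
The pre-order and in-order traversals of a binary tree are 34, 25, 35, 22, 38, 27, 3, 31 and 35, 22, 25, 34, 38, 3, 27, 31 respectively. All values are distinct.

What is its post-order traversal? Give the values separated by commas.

The first element of pre-order is the root; it splits in-order into left and right subtrees.
Root 34: left subtree has 3 nodes {35, 22, 25}, right has 4 {38, 3, 27, 31}.
  Root 25: left subtree has 2 nodes {35, 22}, right has 0 { }.
    Root 35: left subtree has 0 nodes { }, right has 1 {22}.
  Root 38: left subtree has 0 nodes { }, right has 3 {3, 27, 31}.
    Root 27: left subtree has 1 node {3}, right has 1 {31}.

22, 35, 25, 3, 31, 27, 38, 34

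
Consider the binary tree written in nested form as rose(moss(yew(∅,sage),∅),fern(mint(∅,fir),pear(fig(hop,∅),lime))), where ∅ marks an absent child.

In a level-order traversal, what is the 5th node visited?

Level-order visits nodes level by level from the root, left to right within each level.
Level 0: rose
Level 1: moss, fern
Level 2: yew, mint, pear
Level 3: sage, fir, fig, lime
Level 4: hop
Full level-order sequence: rose, moss, fern, yew, mint, pear, sage, fir, fig, lime, hop.

mint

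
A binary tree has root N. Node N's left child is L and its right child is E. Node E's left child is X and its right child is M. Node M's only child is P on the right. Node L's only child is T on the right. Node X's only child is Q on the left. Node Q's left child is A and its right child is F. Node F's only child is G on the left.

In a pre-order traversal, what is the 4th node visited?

E

Pre-order visits the node, then its left subtree, then its right subtree.
Visit N.
At N: go left to L.
  Visit L.
  At L: no left child.
  At L: go right to T.
    T is a leaf — visit T.
At N: go right to E.
  Visit E.
  At E: go left to X.
    Visit X.
    At X: go left to Q.
      Visit Q.
      At Q: go left to A.
        A is a leaf — visit A.
      At Q: go right to F.
        Visit F.
        At F: go left to G.
          G is a leaf — visit G.
        At F: no right child.
    At X: no right child.
  At E: go right to M.
    Visit M.
    At M: no left child.
    At M: go right to P.
      P is a leaf — visit P.
Full pre-order sequence: N, L, T, E, X, Q, A, F, G, M, P.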